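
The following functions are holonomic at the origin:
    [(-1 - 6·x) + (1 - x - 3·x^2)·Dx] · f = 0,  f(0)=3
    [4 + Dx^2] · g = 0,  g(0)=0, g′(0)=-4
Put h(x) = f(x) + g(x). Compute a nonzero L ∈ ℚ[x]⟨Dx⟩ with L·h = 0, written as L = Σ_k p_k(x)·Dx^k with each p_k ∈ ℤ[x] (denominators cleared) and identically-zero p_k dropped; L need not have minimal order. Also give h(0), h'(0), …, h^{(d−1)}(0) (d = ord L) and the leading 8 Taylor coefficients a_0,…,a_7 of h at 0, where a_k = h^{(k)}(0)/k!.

f: a_k = 3, 3, 12, 21, 57, 120, 291, 651, …
g: a_k = 0, -4, 0, 8/3, 0, -8/15, 0, 16/315, …
L₀ := lclm(L_f,L_g); ord L₀ ≤ 1+2.
L = (92 + 608·x + 512·x^2 + 1104·x^3 + 360·x^4 + 432·x^5) + (-24 + 4·x + 24·x^2 + 80·x^3 + 180·x^4 + 216·x^5 + 216·x^6)·Dx + (23 + 152·x + 128·x^2 + 276·x^3 + 90·x^4 + 108·x^5)·Dx^2 + (-6 + x + 6·x^2 + 20·x^3 + 45·x^4 + 54·x^5 + 54·x^6)·Dx^3  (order 3).
h: a_k = 3, -1, 12, 71/3, 57, 1792/15, 291, 205081/315, …
ICs: h(0) = 3, h′(0) = -1, h′′(0) = 24.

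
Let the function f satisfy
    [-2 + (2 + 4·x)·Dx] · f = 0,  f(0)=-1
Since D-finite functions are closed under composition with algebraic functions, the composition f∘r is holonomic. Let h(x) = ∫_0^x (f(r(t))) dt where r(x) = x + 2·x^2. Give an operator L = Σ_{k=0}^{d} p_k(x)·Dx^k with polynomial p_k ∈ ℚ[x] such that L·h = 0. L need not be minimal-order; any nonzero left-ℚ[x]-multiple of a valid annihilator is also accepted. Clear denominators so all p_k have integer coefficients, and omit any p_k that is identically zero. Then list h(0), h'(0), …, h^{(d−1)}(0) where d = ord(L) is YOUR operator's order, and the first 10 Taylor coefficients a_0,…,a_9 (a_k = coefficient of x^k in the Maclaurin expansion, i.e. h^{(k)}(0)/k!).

f: a_k = -1, -1, 1/2, -1/2, 5/8, -7/8, 21/16, -33/16, 429/128, -715/128, …
Change of var in L_f (x↦r) gives L₀.
h=∫₀ˣh₀: take L = L₀·Dx.
L = (-1 - 4·x)·Dx + (1 + 2·x + 4·x^2)·Dx^2  (order 2).
h: a_k = 0, -1, -1/2, -1/2, 3/8, -3/40, -5/16, 57/112, -21/128, -289/384, …
ICs: h(0) = 0, h′(0) = -1.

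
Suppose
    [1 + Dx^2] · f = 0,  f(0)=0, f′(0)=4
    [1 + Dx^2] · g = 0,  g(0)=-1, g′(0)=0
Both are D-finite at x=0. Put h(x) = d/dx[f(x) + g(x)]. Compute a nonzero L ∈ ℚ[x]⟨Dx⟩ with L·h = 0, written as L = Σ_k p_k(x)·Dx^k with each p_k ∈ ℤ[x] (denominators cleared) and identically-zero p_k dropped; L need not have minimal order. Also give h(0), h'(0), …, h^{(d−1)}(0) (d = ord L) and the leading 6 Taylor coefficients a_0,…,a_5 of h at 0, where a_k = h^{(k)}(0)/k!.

L = 1 + Dx^2  (order 2).
h: a_k = 4, 1, -2, -1/6, 1/6, 1/120, …
ICs: h(0) = 4, h′(0) = 1.

f: a_k = 0, 4, 0, -2/3, 0, 1/30, …
g: a_k = -1, 0, 1/2, 0, -1/24, 0, …
Sum ⇒ L₀ = lclm(L_f,L_g) in ℚ(x)⟨Dx⟩.
h₀' ⇒ L via d/dx closure of L₀.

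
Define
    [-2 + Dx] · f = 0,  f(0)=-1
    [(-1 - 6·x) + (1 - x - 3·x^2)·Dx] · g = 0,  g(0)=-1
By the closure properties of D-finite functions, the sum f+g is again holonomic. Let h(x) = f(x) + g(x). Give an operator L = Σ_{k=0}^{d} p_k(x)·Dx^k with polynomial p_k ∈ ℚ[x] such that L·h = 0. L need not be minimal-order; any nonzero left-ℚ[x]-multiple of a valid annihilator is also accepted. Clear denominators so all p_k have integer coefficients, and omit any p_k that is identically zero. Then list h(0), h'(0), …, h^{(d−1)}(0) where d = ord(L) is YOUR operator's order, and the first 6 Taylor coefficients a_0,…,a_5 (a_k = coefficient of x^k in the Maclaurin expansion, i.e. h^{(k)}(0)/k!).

f: a_k = -1, -2, -2, -4/3, -2/3, -4/15, …
g: a_k = -1, -1, -4, -7, -19, -40, …
Sum ⇒ L₀ = lclm(L_f,L_g) in ℚ(x)⟨Dx⟩.
L = (12 + 16·x + 144·x^2 + 72·x^3) + (-4 - 26·x - 74·x^2 + 24·x^3 + 36·x^4)·Dx + (-1 + 9·x + x^2 - 30·x^3 - 18·x^4)·Dx^2  (order 2).
h: a_k = -2, -3, -6, -25/3, -59/3, -604/15, …
ICs: h(0) = -2, h′(0) = -3.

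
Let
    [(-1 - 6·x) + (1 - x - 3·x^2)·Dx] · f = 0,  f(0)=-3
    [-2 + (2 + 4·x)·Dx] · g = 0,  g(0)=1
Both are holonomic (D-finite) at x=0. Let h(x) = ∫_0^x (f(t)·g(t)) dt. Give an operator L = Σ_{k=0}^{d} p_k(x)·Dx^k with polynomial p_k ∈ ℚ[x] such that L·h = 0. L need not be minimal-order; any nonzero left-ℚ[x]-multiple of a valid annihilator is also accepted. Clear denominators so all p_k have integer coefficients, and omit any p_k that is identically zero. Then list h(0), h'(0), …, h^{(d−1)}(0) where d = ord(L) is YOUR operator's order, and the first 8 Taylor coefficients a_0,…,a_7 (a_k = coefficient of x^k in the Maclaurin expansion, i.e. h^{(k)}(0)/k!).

f: a_k = -3, -3, -12, -21, -57, -120, -291, -651, …
g: a_k = 1, 1, -1/2, 1/2, -5/8, 7/8, -21/16, 33/16, …
f·g: L₀ = L_f ⊗_s L_g, ord ≤ 1·1.
Integrate: L := L₀·Dx.
L = (2 + 7·x + 9·x^2)·Dx + (-1 - x + 5·x^2 + 6·x^3)·Dx^2  (order 2).
h: a_k = 0, -3, -3, -9/2, -33/4, -573/40, -231/8, -6147/112, …
ICs: h(0) = 0, h′(0) = -3.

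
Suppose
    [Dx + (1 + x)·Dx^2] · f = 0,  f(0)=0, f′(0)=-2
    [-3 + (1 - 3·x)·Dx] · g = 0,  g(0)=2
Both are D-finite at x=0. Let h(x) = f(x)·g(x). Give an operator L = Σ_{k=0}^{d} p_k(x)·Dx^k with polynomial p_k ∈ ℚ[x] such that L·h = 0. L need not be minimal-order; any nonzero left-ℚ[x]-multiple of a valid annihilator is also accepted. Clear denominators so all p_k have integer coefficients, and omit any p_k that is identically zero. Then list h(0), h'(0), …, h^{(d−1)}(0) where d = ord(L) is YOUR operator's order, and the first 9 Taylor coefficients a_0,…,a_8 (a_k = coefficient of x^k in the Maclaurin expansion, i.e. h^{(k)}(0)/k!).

f: a_k = 0, -2, 1, -2/3, 1/2, -2/5, 1/3, -2/7, 1/4, …
g: a_k = 2, 6, 18, 54, 162, 486, 1458, 4374, 13122, …
Product ⇒ symmetric product L₀, ord ≤ 2.
L = 3 + (5 + 9·x)·Dx + (-1 + 2·x + 3·x^2)·Dx^2  (order 2).
h: a_k = 0, -4, -10, -94/3, -93, -1399/5, -12581/15, -88087/35, -528487/70, …
ICs: h(0) = 0, h′(0) = -4.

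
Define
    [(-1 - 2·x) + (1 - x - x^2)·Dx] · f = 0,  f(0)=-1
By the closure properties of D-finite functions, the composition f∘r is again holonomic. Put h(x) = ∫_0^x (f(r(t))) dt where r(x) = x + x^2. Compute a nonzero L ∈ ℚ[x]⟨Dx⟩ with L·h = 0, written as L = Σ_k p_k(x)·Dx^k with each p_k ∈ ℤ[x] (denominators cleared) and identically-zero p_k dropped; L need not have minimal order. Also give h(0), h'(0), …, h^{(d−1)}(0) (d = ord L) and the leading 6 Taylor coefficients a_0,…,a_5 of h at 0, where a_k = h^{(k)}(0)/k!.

f: a_k = -1, -1, -2, -3, -5, -8, …
h₀=f(r): pull back L_f along r ⇒ L₀.
Integrate: L := L₀·Dx.
L = (1 + 4·x + 6·x^2 + 4·x^3)·Dx + (-1 + x + 2·x^2 + 2·x^3 + x^4)·Dx^2  (order 2).
h: a_k = 0, -1, -1/2, -1, -7/4, -16/5, …
ICs: h(0) = 0, h′(0) = -1.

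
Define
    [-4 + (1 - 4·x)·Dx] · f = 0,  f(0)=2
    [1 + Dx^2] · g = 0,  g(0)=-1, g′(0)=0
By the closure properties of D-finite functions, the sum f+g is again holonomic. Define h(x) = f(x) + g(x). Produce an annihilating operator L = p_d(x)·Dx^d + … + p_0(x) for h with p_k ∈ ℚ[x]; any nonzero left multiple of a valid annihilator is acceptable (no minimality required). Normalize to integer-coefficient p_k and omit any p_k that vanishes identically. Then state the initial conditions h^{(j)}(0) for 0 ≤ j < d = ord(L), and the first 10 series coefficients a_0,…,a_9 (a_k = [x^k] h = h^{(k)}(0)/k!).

L = (388 - 32·x + 64·x^2) + (-33 + 140·x - 48·x^2 + 64·x^3)·Dx + (388 - 32·x + 64·x^2)·Dx^2 + (-33 + 140·x - 48·x^2 + 64·x^3)·Dx^3  (order 3).
h: a_k = 1, 8, 65/2, 128, 12287/24, 2048, 5898241/720, 32768, 5284823039/40320, 524288, …
ICs: h(0) = 1, h′(0) = 8, h′′(0) = 65.

f: a_k = 2, 8, 32, 128, 512, 2048, 8192, 32768, 131072, 524288, …
g: a_k = -1, 0, 1/2, 0, -1/24, 0, 1/720, 0, -1/40320, 0, …
f+g: L₀ = lclm(L_f,L_g), ord ≤ 1+2.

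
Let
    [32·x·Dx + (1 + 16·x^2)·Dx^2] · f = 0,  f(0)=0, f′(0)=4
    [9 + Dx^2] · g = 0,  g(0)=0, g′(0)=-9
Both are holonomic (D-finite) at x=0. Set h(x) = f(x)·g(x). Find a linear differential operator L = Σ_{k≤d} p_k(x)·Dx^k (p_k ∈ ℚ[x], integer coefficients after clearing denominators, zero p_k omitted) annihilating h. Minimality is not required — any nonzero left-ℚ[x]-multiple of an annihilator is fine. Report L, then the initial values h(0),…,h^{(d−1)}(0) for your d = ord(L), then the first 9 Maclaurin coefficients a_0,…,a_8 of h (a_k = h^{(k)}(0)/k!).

f: a_k = 0, 4, 0, -64/3, 0, 1024/5, 0, -16384/7, 0, …
g: a_k = 0, -9, 0, 27/2, 0, -243/40, 0, 729/560, 0, …
Product ⇒ symmetric product L₀, ord ≤ 4.
L = (16425 + 696384·x^2 + 2778624·x^4 + 11943936·x^6 + 47775744·x^8) + (23616·x + 543744·x^3 + 3981312·x^5 + 21233664·x^7)·Dx + (2050 + 87168·x^2 + 470016·x^4 + 2654208·x^6 + 10616832·x^8)·Dx^2 + (2624·x + 60416·x^3 + 442368·x^5 + 2359296·x^7)·Dx^3 + (25 + 1088·x^2 + 17920·x^4 + 147456·x^6 + 589824·x^8)·Dx^4  (order 4).
h: a_k = 0, 0, -36, 0, 246, 0, -4311/2, 0, 95859/4, …
ICs: h(0) = 0, h′(0) = 0, h′′(0) = -72, h′′′(0) = 0.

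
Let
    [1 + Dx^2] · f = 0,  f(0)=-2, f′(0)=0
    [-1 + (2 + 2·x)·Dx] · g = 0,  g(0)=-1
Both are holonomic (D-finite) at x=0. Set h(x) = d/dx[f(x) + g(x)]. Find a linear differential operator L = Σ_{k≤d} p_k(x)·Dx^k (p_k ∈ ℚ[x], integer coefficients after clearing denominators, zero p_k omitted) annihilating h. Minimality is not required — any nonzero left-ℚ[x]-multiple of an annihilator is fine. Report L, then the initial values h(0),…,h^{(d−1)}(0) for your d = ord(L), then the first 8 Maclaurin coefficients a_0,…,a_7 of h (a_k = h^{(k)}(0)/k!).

L = (-19 - 8·x - 4·x^2) + (-14 - 30·x - 24·x^2 - 8·x^3)·Dx + (-19 - 8·x - 4·x^2)·Dx^2 + (-14 - 30·x - 24·x^2 - 8·x^3)·Dx^3  (order 3).
h: a_k = -1/2, 9/4, -3/16, -17/96, -35/256, 1073/7680, -231/2048, 134623/1290240, …
ICs: h(0) = -1/2, h′(0) = 9/4, h′′(0) = -3/8.

f: a_k = -2, 0, 1, 0, -1/12, 0, 1/360, 0, …
g: a_k = -1, -1/2, 1/8, -1/16, 5/128, -7/256, 21/1024, -33/2048, …
Sum ⇒ L₀ = lclm(L_f,L_g) in ℚ(x)⟨Dx⟩.
h=h₀': d/dx-closure on L₀ ⇒ L.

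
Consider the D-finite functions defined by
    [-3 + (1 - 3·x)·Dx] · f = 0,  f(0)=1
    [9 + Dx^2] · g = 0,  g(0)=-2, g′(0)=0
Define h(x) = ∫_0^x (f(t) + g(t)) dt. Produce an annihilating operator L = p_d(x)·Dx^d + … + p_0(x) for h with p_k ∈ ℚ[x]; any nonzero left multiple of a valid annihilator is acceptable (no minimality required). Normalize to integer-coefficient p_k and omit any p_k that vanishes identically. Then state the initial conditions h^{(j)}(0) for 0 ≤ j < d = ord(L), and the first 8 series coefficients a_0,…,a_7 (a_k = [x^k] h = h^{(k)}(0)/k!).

f: a_k = 1, 3, 9, 27, 81, 243, 729, 2187, …
g: a_k = -2, 0, 9, 0, -27/4, 0, 81/40, 0, …
Weyl lclm of L_f,L_g ⇒ L₀ (ord ≤ 3).
∫: right-multiply L₀ by Dx.
L = (63 - 54·x + 81·x^2)·Dx + (-9 + 45·x - 81·x^2 + 81·x^3)·Dx^2 + (7 - 6·x + 9·x^2)·Dx^3 + (-1 + 5·x - 9·x^2 + 9·x^3)·Dx^4  (order 4).
h: a_k = 0, -1, 3/2, 6, 27/4, 297/20, 81/2, 29241/280, …
ICs: h(0) = 0, h′(0) = -1, h′′(0) = 3, h′′′(0) = 36.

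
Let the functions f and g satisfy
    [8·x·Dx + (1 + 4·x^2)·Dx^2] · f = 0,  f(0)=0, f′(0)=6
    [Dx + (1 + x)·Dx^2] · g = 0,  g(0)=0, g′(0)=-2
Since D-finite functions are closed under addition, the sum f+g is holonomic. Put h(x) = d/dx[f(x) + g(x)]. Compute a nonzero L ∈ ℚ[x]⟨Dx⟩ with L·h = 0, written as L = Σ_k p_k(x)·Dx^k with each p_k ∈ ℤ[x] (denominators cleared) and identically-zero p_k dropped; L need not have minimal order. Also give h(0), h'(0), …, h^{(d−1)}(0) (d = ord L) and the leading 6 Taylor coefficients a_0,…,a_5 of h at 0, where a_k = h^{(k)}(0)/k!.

L = (-8 - 24·x + 96·x^2 + 32·x^3) + (-10 - 16·x + 72·x^2 + 192·x^3 + 64·x^4)·Dx + (-1 + 7·x + 8·x^2 + 32·x^3 + 48·x^4 + 16·x^5)·Dx^2  (order 2).
h: a_k = 4, 2, -26, 2, 94, 2, …
ICs: h(0) = 4, h′(0) = 2.

f: a_k = 0, 6, 0, -8, 0, 96/5, …
g: a_k = 0, -2, 1, -2/3, 1/2, -2/5, …
f+g: L₀ = lclm(L_f,L_g), ord ≤ 2+2.
h₀' ⇒ L via d/dx closure of L₀.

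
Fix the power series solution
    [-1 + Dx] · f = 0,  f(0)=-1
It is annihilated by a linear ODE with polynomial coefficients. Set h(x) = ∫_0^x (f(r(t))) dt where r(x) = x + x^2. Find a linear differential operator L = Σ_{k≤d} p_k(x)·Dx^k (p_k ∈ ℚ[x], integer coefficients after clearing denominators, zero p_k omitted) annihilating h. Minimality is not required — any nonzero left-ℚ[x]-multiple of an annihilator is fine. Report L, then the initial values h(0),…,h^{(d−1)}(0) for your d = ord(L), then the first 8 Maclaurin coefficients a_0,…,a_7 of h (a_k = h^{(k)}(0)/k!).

f: a_k = -1, -1, -1/2, -1/6, -1/24, -1/120, -1/720, -1/5040, …
h₀=f(r): pull back L_f along r ⇒ L₀.
∫: right-multiply L₀ by Dx.
L = (-1 - 2·x)·Dx + Dx^2  (order 2).
h: a_k = 0, -1, -1/2, -1/2, -7/24, -5/24, -9/80, -331/5040, …
ICs: h(0) = 0, h′(0) = -1.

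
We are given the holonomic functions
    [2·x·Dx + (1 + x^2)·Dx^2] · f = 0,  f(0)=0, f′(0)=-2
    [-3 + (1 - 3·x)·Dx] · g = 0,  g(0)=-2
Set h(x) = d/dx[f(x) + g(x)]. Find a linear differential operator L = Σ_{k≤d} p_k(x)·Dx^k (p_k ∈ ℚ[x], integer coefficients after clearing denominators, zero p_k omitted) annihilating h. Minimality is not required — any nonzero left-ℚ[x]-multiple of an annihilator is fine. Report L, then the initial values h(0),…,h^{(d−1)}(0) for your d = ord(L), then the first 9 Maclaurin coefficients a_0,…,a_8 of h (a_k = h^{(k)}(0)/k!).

L = (6 - 72·x - 18·x^2) + (-28 + 6·x - 60·x^2 - 18·x^3)·Dx + (3 - 8·x - 8·x^3 - 3·x^4)·Dx^2  (order 2).
h: a_k = -8, -36, -160, -648, -2432, -8748, -30616, -104976, -354296, …
ICs: h(0) = -8, h′(0) = -36.

f: a_k = 0, -2, 0, 2/3, 0, -2/5, 0, 2/7, 0, …
g: a_k = -2, -6, -18, -54, -162, -486, -1458, -4374, -13122, …
L₀ := lclm(L_f,L_g); ord L₀ ≤ 2+1.
Differentiate: ansatz ord ≤ ord L₀ ⇒ L.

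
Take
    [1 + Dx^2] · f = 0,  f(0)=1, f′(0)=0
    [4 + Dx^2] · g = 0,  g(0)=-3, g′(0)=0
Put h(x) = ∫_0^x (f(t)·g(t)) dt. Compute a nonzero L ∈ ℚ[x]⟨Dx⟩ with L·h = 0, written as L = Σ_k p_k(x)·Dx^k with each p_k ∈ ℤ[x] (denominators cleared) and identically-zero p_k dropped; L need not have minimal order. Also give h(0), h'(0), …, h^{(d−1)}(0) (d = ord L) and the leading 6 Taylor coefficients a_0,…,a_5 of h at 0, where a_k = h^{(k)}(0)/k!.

f: a_k = 1, 0, -1/2, 0, 1/24, 0, …
g: a_k = -3, 0, 6, 0, -2, 0, …
h₀=f·g: eliminate ⇒ L₀, order ≤ 2·2.
h=∫h₀ ⇒ L = L₀·Dx.
L = 9·Dx + 10·Dx^3 + Dx^5  (order 5).
h: a_k = 0, -3, 0, 5/2, 0, -41/40, …
ICs: h(0) = 0, h′(0) = -3, h′′(0) = 0, h′′′(0) = 15, h′′′′(0) = 0.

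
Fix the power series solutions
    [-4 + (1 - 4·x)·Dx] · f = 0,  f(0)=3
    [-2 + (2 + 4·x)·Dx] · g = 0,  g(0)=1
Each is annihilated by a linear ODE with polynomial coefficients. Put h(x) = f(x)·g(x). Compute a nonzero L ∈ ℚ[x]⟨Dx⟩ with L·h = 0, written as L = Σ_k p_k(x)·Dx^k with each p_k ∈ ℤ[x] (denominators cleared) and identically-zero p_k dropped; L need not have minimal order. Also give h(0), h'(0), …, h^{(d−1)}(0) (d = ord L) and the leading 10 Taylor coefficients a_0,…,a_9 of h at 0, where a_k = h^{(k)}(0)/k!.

f: a_k = 3, 12, 48, 192, 768, 3072, 12288, 49152, 196608, 786432, …
g: a_k = 1, 1, -1/2, 1/2, -5/8, 7/8, -21/16, 33/16, -429/128, 715/128, …
h₀=f·g: eliminate ⇒ L₀, order ≤ 1·1.
L = (5 + 4·x) + (-1 + 2·x + 8·x^2)·Dx  (order 1).
h: a_k = 3, 15, 117/2, 471/2, 7521/8, 30105/8, 240777/16, 963207/16, 30821337/128, 123287493/128, …
ICs: h(0) = 3.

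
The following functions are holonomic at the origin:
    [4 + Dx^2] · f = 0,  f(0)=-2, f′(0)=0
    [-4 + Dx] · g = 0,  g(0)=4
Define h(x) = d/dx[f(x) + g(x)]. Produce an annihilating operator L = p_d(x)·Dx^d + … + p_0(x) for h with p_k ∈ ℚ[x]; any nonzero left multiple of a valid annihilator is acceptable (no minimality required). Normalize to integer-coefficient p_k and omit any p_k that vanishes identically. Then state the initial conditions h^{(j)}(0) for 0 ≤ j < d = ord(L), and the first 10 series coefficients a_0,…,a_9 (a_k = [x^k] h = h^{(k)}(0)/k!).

L = 16 - 4·Dx + 4·Dx^2 - Dx^3  (order 3).
h: a_k = 16, 72, 128, 496/3, 512/3, 688/5, 4096/45, 2336/45, 8192/315, 10928/945, …
ICs: h(0) = 16, h′(0) = 72, h′′(0) = 256.

f: a_k = -2, 0, 4, 0, -4/3, 0, 8/45, 0, -4/315, 0, …
g: a_k = 4, 16, 32, 128/3, 128/3, 512/15, 1024/45, 4096/315, 2048/315, 8192/2835, …
Weyl lclm of L_f,L_g ⇒ L₀ (ord ≤ 3).
h=h₀': d/dx-closure on L₀ ⇒ L.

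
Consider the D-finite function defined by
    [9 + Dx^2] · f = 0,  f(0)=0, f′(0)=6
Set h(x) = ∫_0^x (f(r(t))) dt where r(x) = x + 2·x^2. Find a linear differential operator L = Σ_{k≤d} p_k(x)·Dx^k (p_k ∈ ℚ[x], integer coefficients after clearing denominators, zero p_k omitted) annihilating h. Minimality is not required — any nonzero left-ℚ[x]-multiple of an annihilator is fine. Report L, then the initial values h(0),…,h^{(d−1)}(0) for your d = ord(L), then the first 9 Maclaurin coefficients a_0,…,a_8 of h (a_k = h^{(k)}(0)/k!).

f: a_k = 0, 6, 0, -9, 0, 81/20, 0, -243/280, 0, …
h₀=f(r): pull back L_f along r ⇒ L₀.
h=∫₀ˣh₀: take L = L₀·Dx.
L = (9 + 108·x + 432·x^2 + 576·x^3)·Dx - 4·Dx^2 + (1 + 4·x)·Dx^3  (order 3).
h: a_k = 0, 0, 3, 4, -9/4, -54/5, -693/40, -9/2, 45117/2240, …
ICs: h(0) = 0, h′(0) = 0, h′′(0) = 6.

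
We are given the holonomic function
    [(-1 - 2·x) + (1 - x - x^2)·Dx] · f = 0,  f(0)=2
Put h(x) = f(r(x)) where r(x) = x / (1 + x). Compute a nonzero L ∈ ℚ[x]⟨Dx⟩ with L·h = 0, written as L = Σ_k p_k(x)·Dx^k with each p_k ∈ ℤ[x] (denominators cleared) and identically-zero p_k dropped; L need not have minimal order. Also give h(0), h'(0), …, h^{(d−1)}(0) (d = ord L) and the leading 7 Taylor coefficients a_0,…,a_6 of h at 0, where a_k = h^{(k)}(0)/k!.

f: a_k = 2, 2, 4, 6, 10, 16, 26, …
Substitute x→r, Dx→(1/r')Dx; clear ⇒ L₀.
L = (1 + 3·x) + (-1 - 2·x + x^3)·Dx  (order 1).
h: a_k = 2, 2, 2, 0, 2, -2, 4, …
ICs: h(0) = 2.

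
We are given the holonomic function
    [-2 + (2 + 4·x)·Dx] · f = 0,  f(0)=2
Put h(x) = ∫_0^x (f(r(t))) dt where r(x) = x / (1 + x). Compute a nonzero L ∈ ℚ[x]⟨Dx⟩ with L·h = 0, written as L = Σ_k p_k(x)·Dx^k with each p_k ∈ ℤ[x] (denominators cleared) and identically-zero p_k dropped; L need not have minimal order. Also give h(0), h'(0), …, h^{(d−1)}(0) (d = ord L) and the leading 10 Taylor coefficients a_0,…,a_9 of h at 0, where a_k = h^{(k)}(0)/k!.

L = -Dx + (1 + 4·x + 3·x^2)·Dx^2  (order 2).
h: a_k = 0, 2, 1, -1, 5/4, -37/20, 25/8, -327/56, 753/64, -1605/64, …
ICs: h(0) = 0, h′(0) = 2.

f: a_k = 2, 2, -1, 1, -5/4, 7/4, -21/8, 33/8, -429/64, 715/64, …
h₀=f(r): pull back L_f along r ⇒ L₀.
h=∫₀ˣh₀: take L = L₀·Dx.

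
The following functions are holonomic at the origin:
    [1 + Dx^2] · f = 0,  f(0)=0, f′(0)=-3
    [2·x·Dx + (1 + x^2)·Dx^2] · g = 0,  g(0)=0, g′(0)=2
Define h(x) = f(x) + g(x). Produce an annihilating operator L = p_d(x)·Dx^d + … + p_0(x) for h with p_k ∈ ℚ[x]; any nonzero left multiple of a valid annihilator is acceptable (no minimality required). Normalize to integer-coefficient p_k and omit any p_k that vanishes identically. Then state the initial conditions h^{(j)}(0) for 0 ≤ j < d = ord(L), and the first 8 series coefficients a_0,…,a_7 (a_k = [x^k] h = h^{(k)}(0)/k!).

L = (-22·x + 28·x^3 + 2·x^5)·Dx + (-1 + 7·x^2 + 9·x^4 + x^6)·Dx^2 + (-22·x + 28·x^3 + 2·x^5)·Dx^3 + (-1 + 7·x^2 + 9·x^4 + x^6)·Dx^4  (order 4).
h: a_k = 0, -1, 0, -1/6, 0, 3/8, 0, -479/1680, …
ICs: h(0) = 0, h′(0) = -1, h′′(0) = 0, h′′′(0) = -1.

f: a_k = 0, -3, 0, 1/2, 0, -1/40, 0, 1/1680, …
g: a_k = 0, 2, 0, -2/3, 0, 2/5, 0, -2/7, …
L₀ := lclm(L_f,L_g); ord L₀ ≤ 2+2.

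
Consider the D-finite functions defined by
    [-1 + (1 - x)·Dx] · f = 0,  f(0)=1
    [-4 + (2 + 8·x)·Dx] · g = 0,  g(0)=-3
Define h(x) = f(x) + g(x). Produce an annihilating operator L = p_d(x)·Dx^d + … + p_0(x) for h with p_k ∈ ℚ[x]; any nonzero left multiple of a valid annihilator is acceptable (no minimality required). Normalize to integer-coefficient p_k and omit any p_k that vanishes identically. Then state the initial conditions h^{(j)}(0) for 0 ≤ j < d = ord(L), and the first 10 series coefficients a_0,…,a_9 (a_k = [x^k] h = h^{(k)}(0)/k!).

f: a_k = 1, 1, 1, 1, 1, 1, 1, 1, 1, 1, …
g: a_k = -3, -6, 6, -12, 30, -84, 252, -792, 2574, -8580, …
L₀ := lclm(L_f,L_g); ord L₀ ≤ 1+1.
L = (-8 - 12·x) + (6 + 8·x + 36·x^2)·Dx + (1 - 3·x - 22·x^2 + 24·x^3)·Dx^2  (order 2).
h: a_k = -2, -5, 7, -11, 31, -83, 253, -791, 2575, -8579, …
ICs: h(0) = -2, h′(0) = -5.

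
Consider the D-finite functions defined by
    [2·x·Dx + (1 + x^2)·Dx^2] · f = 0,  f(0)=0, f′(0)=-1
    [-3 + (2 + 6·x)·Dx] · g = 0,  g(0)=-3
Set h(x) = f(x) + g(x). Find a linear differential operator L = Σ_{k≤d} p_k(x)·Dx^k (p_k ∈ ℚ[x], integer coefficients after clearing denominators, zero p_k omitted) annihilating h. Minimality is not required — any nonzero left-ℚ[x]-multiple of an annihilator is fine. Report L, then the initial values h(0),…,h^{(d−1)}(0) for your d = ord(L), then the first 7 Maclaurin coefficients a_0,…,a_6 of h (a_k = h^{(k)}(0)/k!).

L = (-12 - 90·x + 36·x^2 + 54·x^3)·Dx + (-35 - 48·x - 102·x^2 + 144·x^3 + 189·x^4)·Dx^2 + (-6 - 10·x + 36·x^2 + 44·x^3 + 42·x^4 + 54·x^5)·Dx^3  (order 3).
h: a_k = -3, -11/2, 27/8, -227/48, 1215/128, -25771/1280, 45927/1024, …
ICs: h(0) = -3, h′(0) = -11/2, h′′(0) = 27/4.

f: a_k = 0, -1, 0, 1/3, 0, -1/5, 0, …
g: a_k = -3, -9/2, 27/8, -81/16, 1215/128, -5103/256, 45927/1024, …
L₀ := lclm(L_f,L_g); ord L₀ ≤ 2+1.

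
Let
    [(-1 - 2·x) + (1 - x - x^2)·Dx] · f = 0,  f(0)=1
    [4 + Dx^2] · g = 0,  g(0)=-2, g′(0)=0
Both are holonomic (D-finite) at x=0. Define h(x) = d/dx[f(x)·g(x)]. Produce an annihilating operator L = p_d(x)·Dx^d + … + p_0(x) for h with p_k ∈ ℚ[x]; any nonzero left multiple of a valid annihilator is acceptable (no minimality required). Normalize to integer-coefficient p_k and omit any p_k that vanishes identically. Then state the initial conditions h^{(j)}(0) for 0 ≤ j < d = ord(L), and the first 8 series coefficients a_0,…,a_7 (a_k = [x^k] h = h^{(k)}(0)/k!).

L = (-6 - 16·x - 8·x^2 + 16·x^3 + 8·x^4) + (-1 + 2·x + 12·x^2 + 8·x^3)·Dx + (1 - 3·x - x^2 + 4·x^3 + 2·x^4)·Dx^2  (order 2).
h: a_k = -2, 0, -6, -40/3, -80/3, -764/15, -4354/45, -18752/105, …
ICs: h(0) = -2, h′(0) = 0.

f: a_k = 1, 1, 2, 3, 5, 8, 13, 21, …
g: a_k = -2, 0, 4, 0, -4/3, 0, 8/45, 0, …
h₀=f·g: eliminate ⇒ L₀, order ≤ 1·2.
h=h₀': d/dx-closure on L₀ ⇒ L.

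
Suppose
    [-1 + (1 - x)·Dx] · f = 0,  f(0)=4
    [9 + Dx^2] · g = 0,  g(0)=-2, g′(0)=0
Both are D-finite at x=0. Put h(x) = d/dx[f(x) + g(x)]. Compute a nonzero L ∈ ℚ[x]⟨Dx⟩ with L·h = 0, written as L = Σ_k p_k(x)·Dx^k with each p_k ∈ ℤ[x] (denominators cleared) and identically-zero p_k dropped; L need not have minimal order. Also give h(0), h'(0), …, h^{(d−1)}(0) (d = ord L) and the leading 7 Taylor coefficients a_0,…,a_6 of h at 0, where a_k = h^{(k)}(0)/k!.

f: a_k = 4, 4, 4, 4, 4, 4, 4, …
g: a_k = -2, 0, 9, 0, -27/4, 0, 81/40, …
f+g: L₀ = lclm(L_f,L_g), ord ≤ 1+2.
Derive L from L₀ (diff closure).
L = (126 - 108·x + 54·x^2) + (-45 + 99·x - 81·x^2 + 27·x^3)·Dx + (14 - 12·x + 6·x^2)·Dx^2 + (-5 + 11·x - 9·x^2 + 3·x^3)·Dx^3  (order 3).
h: a_k = 4, 26, 12, -11, 20, 723/20, 28, …
ICs: h(0) = 4, h′(0) = 26, h′′(0) = 24.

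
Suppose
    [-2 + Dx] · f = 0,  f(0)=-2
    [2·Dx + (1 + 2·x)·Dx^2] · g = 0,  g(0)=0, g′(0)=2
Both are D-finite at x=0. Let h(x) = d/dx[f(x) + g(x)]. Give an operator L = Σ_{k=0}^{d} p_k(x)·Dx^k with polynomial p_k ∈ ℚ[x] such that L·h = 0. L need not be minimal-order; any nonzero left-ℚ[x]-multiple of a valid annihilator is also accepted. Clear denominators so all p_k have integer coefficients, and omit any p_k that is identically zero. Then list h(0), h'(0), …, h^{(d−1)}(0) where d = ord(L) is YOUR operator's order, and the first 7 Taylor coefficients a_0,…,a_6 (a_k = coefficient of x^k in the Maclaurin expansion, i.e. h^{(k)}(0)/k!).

L = (-6 - 4·x) + (1 - 4·x - 4·x^2)·Dx + (1 + 3·x + 2·x^2)·Dx^2  (order 2).
h: a_k = -2, -12, 0, -64/3, 88/3, -976/15, 5744/45, …
ICs: h(0) = -2, h′(0) = -12.

f: a_k = -2, -4, -4, -8/3, -4/3, -8/15, -8/45, …
g: a_k = 0, 2, -2, 8/3, -4, 32/5, -32/3, …
f+g: L₀ = lclm(L_f,L_g), ord ≤ 1+2.
Differentiate: ansatz ord ≤ ord L₀ ⇒ L.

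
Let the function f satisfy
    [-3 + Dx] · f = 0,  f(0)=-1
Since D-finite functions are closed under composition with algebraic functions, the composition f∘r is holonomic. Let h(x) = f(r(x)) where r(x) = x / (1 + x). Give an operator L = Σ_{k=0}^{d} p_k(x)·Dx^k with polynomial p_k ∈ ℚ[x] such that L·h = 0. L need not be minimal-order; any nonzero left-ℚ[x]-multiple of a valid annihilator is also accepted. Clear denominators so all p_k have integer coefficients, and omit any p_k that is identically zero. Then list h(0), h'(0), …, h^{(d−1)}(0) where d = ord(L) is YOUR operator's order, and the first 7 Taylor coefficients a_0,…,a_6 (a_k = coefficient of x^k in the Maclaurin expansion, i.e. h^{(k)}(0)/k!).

L = -3 + (1 + 2·x + x^2)·Dx  (order 1).
h: a_k = -1, -3, -3/2, 3/2, -3/8, -21/40, 69/80, …
ICs: h(0) = -1.

f: a_k = -1, -3, -9/2, -9/2, -27/8, -81/40, -81/80, …
f∘r: x↦r, Dx↦Dx/r' in L_f ⇒ L₀.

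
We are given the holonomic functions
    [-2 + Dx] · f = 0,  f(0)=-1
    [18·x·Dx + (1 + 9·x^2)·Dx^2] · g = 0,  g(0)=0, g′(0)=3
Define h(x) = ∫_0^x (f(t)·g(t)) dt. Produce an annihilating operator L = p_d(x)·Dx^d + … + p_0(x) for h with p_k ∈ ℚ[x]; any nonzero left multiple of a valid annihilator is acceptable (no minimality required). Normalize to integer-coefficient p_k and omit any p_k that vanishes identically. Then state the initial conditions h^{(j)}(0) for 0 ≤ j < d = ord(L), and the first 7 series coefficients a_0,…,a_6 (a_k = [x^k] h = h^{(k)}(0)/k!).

f: a_k = -1, -2, -2, -4/3, -2/3, -4/15, -4/45, …
g: a_k = 0, 3, 0, -9, 0, 243/5, 0, …
Sym-product of L_f,L_g gives L₀ (≤ ord 2).
∫: right-multiply L₀ by Dx.
L = (4 - 36·x + 36·x^2)·Dx + (-4 + 18·x - 36·x^2)·Dx^2 + (1 + 9·x^2)·Dx^3  (order 3).
h: a_k = 0, 0, -3/2, -2, 3/4, 14/5, -163/30, …
ICs: h(0) = 0, h′(0) = 0, h′′(0) = -3.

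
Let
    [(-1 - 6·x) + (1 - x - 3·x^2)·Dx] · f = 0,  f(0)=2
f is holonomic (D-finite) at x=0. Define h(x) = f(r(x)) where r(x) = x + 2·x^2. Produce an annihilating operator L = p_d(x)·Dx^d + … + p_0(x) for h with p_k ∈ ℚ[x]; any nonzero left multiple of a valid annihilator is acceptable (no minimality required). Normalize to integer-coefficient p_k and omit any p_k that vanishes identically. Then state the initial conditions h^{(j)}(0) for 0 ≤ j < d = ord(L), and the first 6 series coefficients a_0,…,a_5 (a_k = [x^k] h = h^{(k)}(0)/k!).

L = (1 + 10·x + 36·x^2 + 48·x^3) + (-1 + x + 5·x^2 + 12·x^3 + 12·x^4)·Dx  (order 1).
h: a_k = 2, 2, 12, 46, 154, 552, …
ICs: h(0) = 2.

f: a_k = 2, 2, 8, 14, 38, 80, …
Change of var in L_f (x↦r) gives L₀.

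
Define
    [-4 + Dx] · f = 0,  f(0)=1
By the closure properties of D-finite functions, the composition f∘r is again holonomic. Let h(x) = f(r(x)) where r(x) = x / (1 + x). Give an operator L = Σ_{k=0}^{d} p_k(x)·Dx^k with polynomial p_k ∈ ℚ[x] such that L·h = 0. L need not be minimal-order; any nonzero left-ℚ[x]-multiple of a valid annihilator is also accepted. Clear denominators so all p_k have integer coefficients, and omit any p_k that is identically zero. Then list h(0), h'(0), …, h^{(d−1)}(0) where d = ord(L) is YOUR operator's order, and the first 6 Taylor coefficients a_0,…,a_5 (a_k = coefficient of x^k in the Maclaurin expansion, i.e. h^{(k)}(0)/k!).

f: a_k = 1, 4, 8, 32/3, 32/3, 128/15, …
L₀ from L_f via x↦r, Dx↦r'^{-1}Dx.
L = -4 + (1 + 2·x + x^2)·Dx  (order 1).
h: a_k = 1, 4, 4, -4/3, -4/3, 28/15, …
ICs: h(0) = 1.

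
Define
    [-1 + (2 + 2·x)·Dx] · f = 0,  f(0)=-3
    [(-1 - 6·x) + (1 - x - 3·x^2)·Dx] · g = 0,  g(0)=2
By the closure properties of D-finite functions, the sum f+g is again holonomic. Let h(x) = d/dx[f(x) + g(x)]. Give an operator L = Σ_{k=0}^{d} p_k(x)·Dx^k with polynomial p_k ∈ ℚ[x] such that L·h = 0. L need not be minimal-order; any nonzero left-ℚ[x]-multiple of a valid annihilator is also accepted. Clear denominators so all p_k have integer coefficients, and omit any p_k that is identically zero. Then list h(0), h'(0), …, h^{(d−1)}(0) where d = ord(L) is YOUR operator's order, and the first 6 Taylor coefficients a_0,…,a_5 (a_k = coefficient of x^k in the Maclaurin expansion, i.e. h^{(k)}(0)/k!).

L = (-108 - 690·x - 1260·x^2 - 1620·x^3 - 810·x^4) + (-165 - 1476·x - 3819·x^2 - 6408·x^3 - 6345·x^4 - 2430·x^5)·Dx + (34 + 114·x + 134·x^2 - 378·x^3 - 1422·x^4 - 1530·x^5 - 540·x^6)·Dx^2  (order 2).
h: a_k = 1/2, 67/4, 663/16, 4879/32, 102295/256, 596157/512, …
ICs: h(0) = 1/2, h′(0) = 67/4.

f: a_k = -3, -3/2, 3/8, -3/16, 15/128, -21/256, …
g: a_k = 2, 2, 8, 14, 38, 80, …
h₀=f+g: left-lcm gives L₀, ord ≤ 2.
Derive L from L₀ (diff closure).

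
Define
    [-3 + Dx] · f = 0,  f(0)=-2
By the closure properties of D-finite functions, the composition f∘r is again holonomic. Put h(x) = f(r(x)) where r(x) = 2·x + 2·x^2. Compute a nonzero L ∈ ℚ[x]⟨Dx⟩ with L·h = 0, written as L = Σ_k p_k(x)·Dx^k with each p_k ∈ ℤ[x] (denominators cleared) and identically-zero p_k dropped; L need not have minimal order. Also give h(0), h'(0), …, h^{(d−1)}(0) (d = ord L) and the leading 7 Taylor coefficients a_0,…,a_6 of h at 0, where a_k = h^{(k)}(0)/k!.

L = (-6 - 12·x) + Dx  (order 1).
h: a_k = -2, -12, -48, -144, -360, -3888/5, -7488/5, …
ICs: h(0) = -2.

f: a_k = -2, -6, -9, -9, -27/4, -81/20, -81/40, …
Change of var in L_f (x↦r) gives L₀.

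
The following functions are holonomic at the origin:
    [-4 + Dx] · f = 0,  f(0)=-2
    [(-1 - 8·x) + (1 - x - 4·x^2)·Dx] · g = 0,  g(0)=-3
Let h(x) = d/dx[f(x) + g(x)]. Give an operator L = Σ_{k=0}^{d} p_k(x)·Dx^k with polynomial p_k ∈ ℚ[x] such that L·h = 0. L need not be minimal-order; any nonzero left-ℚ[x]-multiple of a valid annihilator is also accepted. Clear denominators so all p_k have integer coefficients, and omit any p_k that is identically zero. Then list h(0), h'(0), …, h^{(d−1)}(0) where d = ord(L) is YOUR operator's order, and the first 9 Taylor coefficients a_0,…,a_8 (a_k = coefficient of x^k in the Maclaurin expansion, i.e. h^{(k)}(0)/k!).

f: a_k = -2, -8, -16, -64/3, -64/3, -256/15, -512/45, -2048/315, -1024/315, …
g: a_k = -3, -3, -15, -27, -87, -195, -543, -1323, -3495, …
h₀=f+g: left-lcm gives L₀, ord ≤ 2.
h=h₀': d/dx-closure on L₀ ⇒ L.
L = (28 + 848·x + 896·x^2 + 4608·x^3 + 3072·x^4) + (-19 - 192·x - 472·x^2 - 1152·x^3 + 640·x^4 + 1024·x^5)·Dx + (3 - 5·x + 62·x^2 - 352·x^4 - 256·x^5)·Dx^2  (order 2).
h: a_k = -11, -62, -145, -1300/3, -3181/3, -49894/15, -418793/45, -8815592/315, -24915241/315, …
ICs: h(0) = -11, h′(0) = -62.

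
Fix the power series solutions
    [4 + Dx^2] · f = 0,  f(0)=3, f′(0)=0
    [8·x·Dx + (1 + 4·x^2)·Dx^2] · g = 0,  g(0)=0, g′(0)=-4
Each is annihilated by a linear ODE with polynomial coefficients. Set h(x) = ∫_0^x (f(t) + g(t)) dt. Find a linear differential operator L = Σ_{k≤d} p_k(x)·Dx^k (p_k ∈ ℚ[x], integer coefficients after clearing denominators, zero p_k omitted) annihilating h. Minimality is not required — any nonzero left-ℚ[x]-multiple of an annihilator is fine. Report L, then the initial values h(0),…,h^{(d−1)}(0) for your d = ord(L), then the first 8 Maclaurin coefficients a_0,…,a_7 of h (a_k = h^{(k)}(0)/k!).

L = (-352·x + 1792·x^3 + 512·x^5)·Dx^2 + (-4 + 112·x^2 + 576·x^4 + 256·x^6)·Dx^3 + (-88·x + 448·x^3 + 128·x^5)·Dx^4 + (-1 + 28·x^2 + 144·x^4 + 64·x^6)·Dx^5  (order 5).
h: a_k = 0, 3, -2, -2, 4/3, 2/5, -32/15, -4/105, …
ICs: h(0) = 0, h′(0) = 3, h′′(0) = -4, h′′′(0) = -12, h′′′′(0) = 32.

f: a_k = 3, 0, -6, 0, 2, 0, -4/15, 0, …
g: a_k = 0, -4, 0, 16/3, 0, -64/5, 0, 256/7, …
f+g: L₀ = lclm(L_f,L_g), ord ≤ 2+2.
∫: right-multiply L₀ by Dx.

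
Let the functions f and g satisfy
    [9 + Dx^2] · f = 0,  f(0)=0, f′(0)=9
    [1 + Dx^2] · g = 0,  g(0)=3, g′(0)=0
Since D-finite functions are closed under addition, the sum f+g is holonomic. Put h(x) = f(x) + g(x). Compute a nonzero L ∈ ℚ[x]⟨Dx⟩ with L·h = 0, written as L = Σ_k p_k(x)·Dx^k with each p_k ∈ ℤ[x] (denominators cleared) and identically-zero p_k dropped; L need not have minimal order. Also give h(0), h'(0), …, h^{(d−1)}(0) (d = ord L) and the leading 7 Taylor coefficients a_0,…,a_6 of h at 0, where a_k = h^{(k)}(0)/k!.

L = 9 + 10·Dx^2 + Dx^4  (order 4).
h: a_k = 3, 9, -3/2, -27/2, 1/8, 243/40, -1/240, …
ICs: h(0) = 3, h′(0) = 9, h′′(0) = -3, h′′′(0) = -81.

f: a_k = 0, 9, 0, -27/2, 0, 243/40, 0, …
g: a_k = 3, 0, -3/2, 0, 1/8, 0, -1/240, …
h₀=f+g: left-lcm gives L₀, ord ≤ 4.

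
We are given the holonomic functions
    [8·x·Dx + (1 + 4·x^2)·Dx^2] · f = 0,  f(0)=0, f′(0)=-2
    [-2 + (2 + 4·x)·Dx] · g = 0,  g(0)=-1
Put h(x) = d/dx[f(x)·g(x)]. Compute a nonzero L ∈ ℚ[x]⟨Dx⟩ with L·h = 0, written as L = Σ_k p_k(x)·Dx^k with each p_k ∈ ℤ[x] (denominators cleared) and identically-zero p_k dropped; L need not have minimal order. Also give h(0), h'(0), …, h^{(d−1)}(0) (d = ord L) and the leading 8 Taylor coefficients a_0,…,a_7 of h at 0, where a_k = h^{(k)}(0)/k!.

f: a_k = 0, -2, 0, 8/3, 0, -32/5, 0, 128/7, …
g: a_k = -1, -1, 1/2, -1/2, 5/8, -7/8, 21/16, -33/16, …
Product ⇒ symmetric product L₀, ord ≤ 2.
h=h₀': d/dx-closure on L₀ ⇒ L.
L = (5 + 80·x + 8·x^2 - 192·x^3 - 48·x^4) + (14 + 84·x + 144·x^2 - 224·x^3 - 672·x^4 - 192·x^5)·Dx + (3 + 4·x - 12·x^2 - 32·x^3 - 112·x^4 - 192·x^5 - 64·x^6)·Dx^2  (order 2).
h: a_k = 2, 4, -11, -20/3, 389/12, 409/10, -18853/120, -11167/105, …
ICs: h(0) = 2, h′(0) = 4.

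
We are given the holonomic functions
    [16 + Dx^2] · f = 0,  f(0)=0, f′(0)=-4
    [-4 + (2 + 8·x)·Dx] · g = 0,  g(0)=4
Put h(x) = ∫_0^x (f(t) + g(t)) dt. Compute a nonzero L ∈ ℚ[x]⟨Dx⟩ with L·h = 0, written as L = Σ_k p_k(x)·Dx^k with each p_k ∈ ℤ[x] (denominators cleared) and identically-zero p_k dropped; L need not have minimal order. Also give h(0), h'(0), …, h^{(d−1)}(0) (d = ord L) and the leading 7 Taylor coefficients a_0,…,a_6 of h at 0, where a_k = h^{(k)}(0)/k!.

L = (-224 - 1024·x - 2048·x^2)·Dx + (48 + 704·x + 3072·x^2 + 4096·x^3)·Dx^2 + (-14 - 64·x - 128·x^2)·Dx^3 + (3 + 44·x + 192·x^2 + 256·x^3)·Dx^4  (order 4).
h: a_k = 0, 4, 2, -8/3, 20/3, -8, 776/45, …
ICs: h(0) = 0, h′(0) = 4, h′′(0) = 4, h′′′(0) = -16.

f: a_k = 0, -4, 0, 32/3, 0, -128/15, 0, …
g: a_k = 4, 8, -8, 16, -40, 112, -336, …
h₀=f+g: left-lcm gives L₀, ord ≤ 3.
h=∫₀ˣh₀: take L = L₀·Dx.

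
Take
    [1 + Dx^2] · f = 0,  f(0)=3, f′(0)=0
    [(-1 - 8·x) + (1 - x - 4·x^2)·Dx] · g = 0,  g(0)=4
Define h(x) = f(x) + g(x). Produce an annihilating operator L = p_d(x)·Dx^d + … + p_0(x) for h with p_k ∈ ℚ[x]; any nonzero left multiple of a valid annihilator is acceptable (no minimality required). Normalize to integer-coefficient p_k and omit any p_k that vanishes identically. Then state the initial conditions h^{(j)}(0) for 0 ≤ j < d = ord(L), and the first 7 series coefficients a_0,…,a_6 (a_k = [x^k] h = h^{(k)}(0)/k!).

f: a_k = 3, 0, -3/2, 0, 1/8, 0, -1/240, …
g: a_k = 4, 4, 20, 36, 116, 260, 724, …
L₀ := lclm(L_f,L_g); ord L₀ ≤ 2+1.
L = (-55 - 486·x - 553·x^2 - 1488·x^3 - 80·x^4 - 128·x^5) + (11 + 11·x + 23·x^2 - 169·x^3 - 348·x^4 - 48·x^5 - 64·x^6)·Dx + (-55 - 486·x - 553·x^2 - 1488·x^3 - 80·x^4 - 128·x^5)·Dx^2 + (11 + 11·x + 23·x^2 - 169·x^3 - 348·x^4 - 48·x^5 - 64·x^6)·Dx^3  (order 3).
h: a_k = 7, 4, 37/2, 36, 929/8, 260, 173759/240, …
ICs: h(0) = 7, h′(0) = 4, h′′(0) = 37.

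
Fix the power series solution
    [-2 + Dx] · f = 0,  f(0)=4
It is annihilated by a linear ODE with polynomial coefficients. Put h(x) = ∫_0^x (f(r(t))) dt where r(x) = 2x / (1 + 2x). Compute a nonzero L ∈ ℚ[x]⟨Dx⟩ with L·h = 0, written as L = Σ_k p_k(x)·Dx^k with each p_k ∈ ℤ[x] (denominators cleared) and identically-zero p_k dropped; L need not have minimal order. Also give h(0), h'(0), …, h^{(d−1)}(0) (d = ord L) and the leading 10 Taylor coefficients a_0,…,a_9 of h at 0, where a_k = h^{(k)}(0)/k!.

f: a_k = 4, 8, 8, 16/3, 8/3, 16/15, 16/45, 32/315, 8/315, 16/2835, …
L₀ from L_f via x↦r, Dx↦r'^{-1}Dx.
Integrate: L := L₀·Dx.
L = -4·Dx + (1 + 4·x + 4·x^2)·Dx^2  (order 2).
h: a_k = 0, 4, 8, 0, -16/3, 128/15, -128/15, 1024/315, 640/63, -32768/945, …
ICs: h(0) = 0, h′(0) = 4.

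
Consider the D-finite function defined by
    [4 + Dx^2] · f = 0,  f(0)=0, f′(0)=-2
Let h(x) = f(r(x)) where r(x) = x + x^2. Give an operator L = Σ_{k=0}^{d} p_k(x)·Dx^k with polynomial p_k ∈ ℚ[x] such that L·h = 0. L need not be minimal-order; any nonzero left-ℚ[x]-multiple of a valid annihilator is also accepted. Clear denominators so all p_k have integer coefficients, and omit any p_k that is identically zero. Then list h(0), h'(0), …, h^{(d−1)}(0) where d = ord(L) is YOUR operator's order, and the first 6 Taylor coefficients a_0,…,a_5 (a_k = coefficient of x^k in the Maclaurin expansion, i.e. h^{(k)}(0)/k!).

L = (4 + 24·x + 48·x^2 + 32·x^3) - 2·Dx + (1 + 2·x)·Dx^2  (order 2).
h: a_k = 0, -2, -2, 4/3, 4, 56/15, …
ICs: h(0) = 0, h′(0) = -2.

f: a_k = 0, -2, 0, 4/3, 0, -4/15, …
L₀ from L_f via x↦r, Dx↦r'^{-1}Dx.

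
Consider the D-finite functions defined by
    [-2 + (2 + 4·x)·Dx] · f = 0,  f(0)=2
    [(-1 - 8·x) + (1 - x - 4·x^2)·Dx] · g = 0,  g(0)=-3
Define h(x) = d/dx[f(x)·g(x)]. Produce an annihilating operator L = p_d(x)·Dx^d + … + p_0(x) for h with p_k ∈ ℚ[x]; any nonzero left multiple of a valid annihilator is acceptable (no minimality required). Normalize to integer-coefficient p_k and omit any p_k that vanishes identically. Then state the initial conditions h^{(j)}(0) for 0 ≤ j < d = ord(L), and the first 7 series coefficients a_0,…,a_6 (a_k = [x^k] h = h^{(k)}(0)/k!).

L = (11 + 84·x + 243·x^2 + 360·x^3 + 240·x^4) + (-2 - 11·x - 9·x^2 + 58·x^3 + 144·x^4 + 96·x^5)·Dx  (order 1).
h: a_k = -12, -66, -252, -849, -5535/2, -33471/4, -25347, …
ICs: h(0) = -12.

f: a_k = 2, 2, -1, 1, -5/4, 7/4, -21/8, …
g: a_k = -3, -3, -15, -27, -87, -195, -543, …
Sym-product of L_f,L_g gives L₀ (≤ ord 1).
h₀' ⇒ L via d/dx closure of L₀.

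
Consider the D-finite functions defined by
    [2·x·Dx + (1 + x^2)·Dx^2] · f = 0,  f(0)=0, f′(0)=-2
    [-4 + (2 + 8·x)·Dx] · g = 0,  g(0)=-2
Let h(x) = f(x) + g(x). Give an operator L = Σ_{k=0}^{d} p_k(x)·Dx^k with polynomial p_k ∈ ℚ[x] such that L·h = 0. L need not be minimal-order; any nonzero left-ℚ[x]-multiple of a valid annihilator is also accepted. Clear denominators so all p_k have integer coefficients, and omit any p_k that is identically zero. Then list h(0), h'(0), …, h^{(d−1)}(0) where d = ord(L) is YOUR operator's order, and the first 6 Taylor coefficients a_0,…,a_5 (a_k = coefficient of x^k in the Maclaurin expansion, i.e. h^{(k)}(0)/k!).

f: a_k = 0, -2, 0, 2/3, 0, -2/5, …
g: a_k = -2, -4, 4, -8, 20, -56, …
h₀=f+g: left-lcm gives L₀, ord ≤ 3.
L = (-4 - 40·x + 12·x^2 + 24·x^3)·Dx + (-14 - 16·x - 50·x^2 + 48·x^3 + 84·x^4)·Dx^2 + (-2 - 6·x + 12·x^2 + 18·x^3 + 14·x^4 + 24·x^5)·Dx^3  (order 3).
h: a_k = -2, -6, 4, -22/3, 20, -282/5, …
ICs: h(0) = -2, h′(0) = -6, h′′(0) = 8.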